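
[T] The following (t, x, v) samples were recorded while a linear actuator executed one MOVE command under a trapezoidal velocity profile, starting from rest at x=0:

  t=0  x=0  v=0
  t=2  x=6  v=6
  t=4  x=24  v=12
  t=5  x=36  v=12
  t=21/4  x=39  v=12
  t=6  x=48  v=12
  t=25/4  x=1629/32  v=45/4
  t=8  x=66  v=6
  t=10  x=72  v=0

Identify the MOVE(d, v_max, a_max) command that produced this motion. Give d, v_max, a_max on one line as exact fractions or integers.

final state: t=10, x=72, v=0 → d = 72
a_max = (6−0)/(2−0) = 3
max v = 12 over t∈[4,6] → v_max = 12
check: 12·(4+2) = 72 ✓

d=72 v_max=12 a_max=3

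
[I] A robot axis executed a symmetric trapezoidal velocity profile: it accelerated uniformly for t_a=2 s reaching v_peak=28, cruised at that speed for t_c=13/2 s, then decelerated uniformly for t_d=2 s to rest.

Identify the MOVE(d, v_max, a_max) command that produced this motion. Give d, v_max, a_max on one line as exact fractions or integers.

d=238 v_max=28 a_max=14

a_max = 28/2 = 14
d_a = ½·28·2 = 28; d_c = 28·13/2 = 182
d = 2·28 + 182 = 238
t_c = 13/2 > 0 so v_max = 28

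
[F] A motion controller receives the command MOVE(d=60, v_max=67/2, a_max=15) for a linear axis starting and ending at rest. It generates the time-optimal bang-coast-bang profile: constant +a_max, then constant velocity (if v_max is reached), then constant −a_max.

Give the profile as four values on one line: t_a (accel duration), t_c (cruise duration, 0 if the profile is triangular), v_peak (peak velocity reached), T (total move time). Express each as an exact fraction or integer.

v_max²/a_max = (67/2)²/15 = 4489/60
60 < 4489/60 ⇒ no cruise
v_peak = √(60·15) = √900 = 30
t_a = 30/15 = 2; t_c = 0
T = 2·2 = 4

t_a=2 t_c=0 v_peak=30 T=4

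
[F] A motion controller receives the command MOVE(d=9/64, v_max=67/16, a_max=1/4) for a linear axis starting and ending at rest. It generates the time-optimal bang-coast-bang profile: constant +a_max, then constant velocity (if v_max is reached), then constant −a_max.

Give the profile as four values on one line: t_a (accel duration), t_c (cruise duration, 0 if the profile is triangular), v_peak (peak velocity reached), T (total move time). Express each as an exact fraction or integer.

t_a=3/4 t_c=0 v_peak=3/16 T=3/2

vₘ²/aₘ = (67/16)²/(1/4) = 4489/64
9/64 < 4489/64 → triangular
v_peak = √(9/64·1/4) = √(9/256) = 3/16
t_a = (3/16)/(1/4) = 3/4; t_c = 0
T = 2·3/4 = 3/2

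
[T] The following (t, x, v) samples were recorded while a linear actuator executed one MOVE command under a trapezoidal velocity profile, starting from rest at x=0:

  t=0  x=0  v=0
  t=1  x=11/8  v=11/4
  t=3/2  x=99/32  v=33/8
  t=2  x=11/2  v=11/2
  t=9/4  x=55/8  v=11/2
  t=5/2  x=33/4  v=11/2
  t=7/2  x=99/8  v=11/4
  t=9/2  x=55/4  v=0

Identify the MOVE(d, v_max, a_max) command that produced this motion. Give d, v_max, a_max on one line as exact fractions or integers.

final state: t=9/2, x=55/4, v=0 → d = 55/4
a_max = (11/4−0)/(1−0) = 11/4
max v = 11/2 over t∈[2,5/2] → v_max = 11/2
check: 11/2·(2+1/2) = 55/4 ✓

d=55/4 v_max=11/2 a_max=11/4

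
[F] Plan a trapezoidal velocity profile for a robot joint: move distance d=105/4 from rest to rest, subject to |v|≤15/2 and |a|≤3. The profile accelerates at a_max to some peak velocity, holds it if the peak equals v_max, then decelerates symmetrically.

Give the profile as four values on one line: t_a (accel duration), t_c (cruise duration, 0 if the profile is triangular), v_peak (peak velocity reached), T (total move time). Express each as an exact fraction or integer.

t_a=5/2 t_c=1 v_peak=15/2 T=6

(v_max)²/a_max = (15/2)²/3 = 75/4
105/4 ≥ 75/4 ⇒ cruise phase
t_a = (15/2)/3 = 5/2; v_peak = 15/2
d_cruise = 105/4 − 75/4 = 15/2; t_c = (15/2)/(15/2) = 1
T = 2·5/2 + 1 = 6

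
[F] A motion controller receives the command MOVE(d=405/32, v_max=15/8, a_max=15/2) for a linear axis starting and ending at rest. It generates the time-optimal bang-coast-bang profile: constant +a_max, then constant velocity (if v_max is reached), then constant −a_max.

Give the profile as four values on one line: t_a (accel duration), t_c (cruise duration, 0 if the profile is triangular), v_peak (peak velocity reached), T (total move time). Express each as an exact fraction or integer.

vₘ²/aₘ = (15/8)²/(15/2) = 15/32
405/32 ≥ 15/32 → trapezoidal
t_a = (15/8)/(15/2) = 1/4; v_peak = 15/8
d_cruise = 405/32 − 15/32 = 195/16; t_c = (195/16)/(15/8) = 13/2
T = 2·1/4 + 13/2 = 7

t_a=1/4 t_c=13/2 v_peak=15/8 T=7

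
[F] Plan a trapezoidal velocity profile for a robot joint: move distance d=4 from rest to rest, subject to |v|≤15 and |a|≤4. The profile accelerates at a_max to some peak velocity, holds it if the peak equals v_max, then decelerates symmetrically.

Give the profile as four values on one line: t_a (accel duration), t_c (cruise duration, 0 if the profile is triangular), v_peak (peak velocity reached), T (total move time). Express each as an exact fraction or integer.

t_a=1 t_c=0 v_peak=4 T=2

v_max²/a_max = 15²/4 = 225/4
4 < 225/4 so t_c = 0
v_peak = √(4·4) = √16 = 4
t_a = 4/4 = 1; t_c = 0
T = 2·1 = 2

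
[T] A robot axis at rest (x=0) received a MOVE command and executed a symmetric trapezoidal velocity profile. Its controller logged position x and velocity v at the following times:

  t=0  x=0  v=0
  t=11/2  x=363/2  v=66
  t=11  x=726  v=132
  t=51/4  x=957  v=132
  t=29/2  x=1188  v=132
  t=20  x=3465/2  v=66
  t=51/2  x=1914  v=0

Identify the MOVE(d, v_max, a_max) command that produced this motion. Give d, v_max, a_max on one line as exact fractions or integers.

d=1914 v_max=132 a_max=12

final state: t=51/2, x=1914, v=0 → d = 1914
a_max = (66−0)/(11/2−0) = 12
max v = 132 over t∈[11,29/2] → v_max = 132
check: 132·(11+7/2) = 1914 ✓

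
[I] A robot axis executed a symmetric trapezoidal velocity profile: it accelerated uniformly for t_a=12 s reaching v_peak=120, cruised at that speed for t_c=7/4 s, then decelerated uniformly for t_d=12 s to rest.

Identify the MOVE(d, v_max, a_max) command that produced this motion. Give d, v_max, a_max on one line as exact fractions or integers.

d=1650 v_max=120 a_max=10

a_max = 120/12 = 10
d_a = ½·120·12 = 720; d_c = 120·7/4 = 210
d = 2·720 + 210 = 1650
t_c = 7/4 > 0 → v_max = v_peak = 120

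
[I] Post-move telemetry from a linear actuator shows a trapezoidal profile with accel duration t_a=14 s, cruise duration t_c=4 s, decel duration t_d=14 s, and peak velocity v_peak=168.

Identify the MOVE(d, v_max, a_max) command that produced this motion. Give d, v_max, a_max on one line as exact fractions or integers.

a_max = 168/14 = 12
d_a = ½·168·14 = 1176; d_c = 168·4 = 672
d = 2·1176 + 672 = 3024
t_c = 4 > 0 so v_max = 168

d=3024 v_max=168 a_max=12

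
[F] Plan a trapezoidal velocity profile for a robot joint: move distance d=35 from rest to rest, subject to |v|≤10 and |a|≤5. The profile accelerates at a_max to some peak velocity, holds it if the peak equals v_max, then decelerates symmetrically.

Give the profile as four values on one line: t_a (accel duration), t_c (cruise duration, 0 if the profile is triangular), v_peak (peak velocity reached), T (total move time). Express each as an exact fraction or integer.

t_a=2 t_c=3/2 v_peak=10 T=11/2

(v_max)²/a_max = 10²/5 = 20
35 ≥ 20 → trapezoidal
t_a = 10/5 = 2; v_peak = 10
d_cruise = 35 − 20 = 15; t_c = 15/10 = 3/2
T = 2·2 + 3/2 = 11/2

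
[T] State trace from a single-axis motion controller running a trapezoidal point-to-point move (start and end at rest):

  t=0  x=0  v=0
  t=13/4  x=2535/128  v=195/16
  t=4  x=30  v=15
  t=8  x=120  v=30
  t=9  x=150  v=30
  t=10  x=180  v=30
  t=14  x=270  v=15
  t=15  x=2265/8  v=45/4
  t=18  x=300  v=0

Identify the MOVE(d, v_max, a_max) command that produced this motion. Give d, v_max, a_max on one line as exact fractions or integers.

d=300 v_max=30 a_max=15/4

final state: t=18, x=300, v=0 → d = 300
a_max = (195/16−0)/(13/4−0) = 15/4
max v = 30 over t∈[8,10] → v_max = 30
check: 30·(8+2) = 300 ✓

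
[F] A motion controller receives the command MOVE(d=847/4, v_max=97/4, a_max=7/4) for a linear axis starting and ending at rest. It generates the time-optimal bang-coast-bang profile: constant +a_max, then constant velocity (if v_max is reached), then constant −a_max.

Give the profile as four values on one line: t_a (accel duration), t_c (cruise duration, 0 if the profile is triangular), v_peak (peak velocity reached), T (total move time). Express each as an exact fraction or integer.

v_max²/a_max = (97/4)²/(7/4) = 9409/28
847/4 < 9409/28 ⇒ no cruise
v_peak = √(847/4·7/4) = √(5929/16) = 77/4
t_a = (77/4)/(7/4) = 11; t_c = 0
T = 2·11 = 22

t_a=11 t_c=0 v_peak=77/4 T=22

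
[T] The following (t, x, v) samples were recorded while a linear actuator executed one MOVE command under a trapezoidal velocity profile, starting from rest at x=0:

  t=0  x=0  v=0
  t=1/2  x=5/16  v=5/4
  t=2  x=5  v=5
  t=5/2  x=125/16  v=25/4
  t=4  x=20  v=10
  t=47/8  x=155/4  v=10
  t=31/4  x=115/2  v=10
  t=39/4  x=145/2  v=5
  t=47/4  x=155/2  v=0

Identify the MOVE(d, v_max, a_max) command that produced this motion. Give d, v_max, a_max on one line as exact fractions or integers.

d=155/2 v_max=10 a_max=5/2

final state: t=47/4, x=155/2, v=0 → d = 155/2
a_max = (5/4−0)/(1/2−0) = 5/2
max v = 10 over t∈[4,31/4] → v_max = 10
check: 10·(4+15/4) = 155/2 ✓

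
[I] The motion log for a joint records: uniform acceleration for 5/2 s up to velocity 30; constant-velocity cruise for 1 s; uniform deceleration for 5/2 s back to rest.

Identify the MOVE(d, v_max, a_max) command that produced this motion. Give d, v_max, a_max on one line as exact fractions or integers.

a_max = 30/(5/2) = 12
d_a = ½·30·5/2 = 75/2; d_c = 30·1 = 30
d = 2·75/2 + 30 = 105
t_c = 1 > 0 ⇒ limit active, v_max = 30

d=105 v_max=30 a_max=12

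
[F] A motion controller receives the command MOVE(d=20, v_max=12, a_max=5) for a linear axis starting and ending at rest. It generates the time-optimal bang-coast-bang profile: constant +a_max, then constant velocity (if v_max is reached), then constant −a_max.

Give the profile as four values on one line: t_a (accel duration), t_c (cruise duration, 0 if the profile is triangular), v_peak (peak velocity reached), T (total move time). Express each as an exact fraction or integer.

t_a=2 t_c=0 v_peak=10 T=4

vₘ²/aₘ = 12²/5 = 144/5
20 < 144/5 → triangular
v_peak = √(20·5) = √100 = 10
t_a = 10/5 = 2; t_c = 0
T = 2·2 = 4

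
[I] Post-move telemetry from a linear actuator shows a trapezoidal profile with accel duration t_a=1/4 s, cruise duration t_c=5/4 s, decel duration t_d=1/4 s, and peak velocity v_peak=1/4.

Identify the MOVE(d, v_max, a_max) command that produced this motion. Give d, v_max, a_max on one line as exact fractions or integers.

a_max = (1/4)/(1/4) = 1
d_a = ½·1/4·1/4 = 1/32; d_c = 1/4·5/4 = 5/16
d = 2·1/32 + 5/16 = 3/8
t_c = 5/4 > 0 → v_max = v_peak = 1/4

d=3/8 v_max=1/4 a_max=1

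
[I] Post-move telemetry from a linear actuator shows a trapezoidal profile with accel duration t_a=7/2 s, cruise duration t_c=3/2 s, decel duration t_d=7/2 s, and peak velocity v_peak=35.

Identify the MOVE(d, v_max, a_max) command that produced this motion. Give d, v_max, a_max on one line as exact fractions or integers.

a_max = 35/(7/2) = 10
d_a = ½·35·7/2 = 245/4; d_c = 35·3/2 = 105/2
d = 2·245/4 + 105/2 = 175
t_c = 3/2 > 0 → v_max = v_peak = 35

d=175 v_max=35 a_max=10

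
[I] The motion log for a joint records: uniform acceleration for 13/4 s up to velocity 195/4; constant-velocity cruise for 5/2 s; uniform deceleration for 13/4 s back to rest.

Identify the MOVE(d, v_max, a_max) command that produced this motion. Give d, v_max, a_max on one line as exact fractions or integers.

a_max = (195/4)/(13/4) = 15
d_a = ½·195/4·13/4 = 2535/32; d_c = 195/4·5/2 = 975/8
d = 2·2535/32 + 975/8 = 4485/16
t_c = 5/2 > 0 so v_max = 195/4

d=4485/16 v_max=195/4 a_max=15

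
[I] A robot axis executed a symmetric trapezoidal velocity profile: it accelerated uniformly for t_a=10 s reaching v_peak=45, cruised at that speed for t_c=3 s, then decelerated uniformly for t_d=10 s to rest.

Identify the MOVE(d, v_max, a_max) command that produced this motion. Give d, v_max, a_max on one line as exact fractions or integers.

a_max = 45/10 = 9/2
d_a = ½·45·10 = 225; d_c = 45·3 = 135
d = 2·225 + 135 = 585
t_c = 3 > 0 ⇒ limit active, v_max = 45

d=585 v_max=45 a_max=9/2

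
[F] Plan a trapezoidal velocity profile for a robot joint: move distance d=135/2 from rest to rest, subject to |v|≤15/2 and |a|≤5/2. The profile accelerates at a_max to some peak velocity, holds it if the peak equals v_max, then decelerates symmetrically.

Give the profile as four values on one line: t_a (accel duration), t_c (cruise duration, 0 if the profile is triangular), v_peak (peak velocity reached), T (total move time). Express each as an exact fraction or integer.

vₘ²/aₘ = (15/2)²/(5/2) = 45/2
135/2 ≥ 45/2 so v_max reached
t_a = (15/2)/(5/2) = 3; v_peak = 15/2
d_cruise = 135/2 − 45/2 = 45; t_c = 45/(15/2) = 6
T = 2·3 + 6 = 12

t_a=3 t_c=6 v_peak=15/2 T=12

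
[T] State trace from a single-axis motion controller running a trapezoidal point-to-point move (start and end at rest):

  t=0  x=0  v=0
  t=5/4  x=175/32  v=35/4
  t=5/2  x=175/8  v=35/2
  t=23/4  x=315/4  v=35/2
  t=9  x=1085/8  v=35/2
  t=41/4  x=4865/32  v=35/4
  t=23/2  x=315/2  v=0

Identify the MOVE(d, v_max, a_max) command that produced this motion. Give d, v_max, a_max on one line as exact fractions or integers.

final state: t=23/2, x=315/2, v=0 → d = 315/2
a_max = (35/4−0)/(5/4−0) = 7
max v = 35/2 over t∈[5/2,9] → v_max = 35/2
check: 35/2·(5/2+13/2) = 315/2 ✓

d=315/2 v_max=35/2 a_max=7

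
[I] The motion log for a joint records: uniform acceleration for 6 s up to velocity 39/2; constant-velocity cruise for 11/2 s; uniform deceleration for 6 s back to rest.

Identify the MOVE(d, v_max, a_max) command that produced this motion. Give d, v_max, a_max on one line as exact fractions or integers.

a_max = (39/2)/6 = 13/4
d_a = ½·39/2·6 = 117/2; d_c = 39/2·11/2 = 429/4
d = 2·117/2 + 429/4 = 897/4
t_c = 11/2 > 0 so v_max = 39/2

d=897/4 v_max=39/2 a_max=13/4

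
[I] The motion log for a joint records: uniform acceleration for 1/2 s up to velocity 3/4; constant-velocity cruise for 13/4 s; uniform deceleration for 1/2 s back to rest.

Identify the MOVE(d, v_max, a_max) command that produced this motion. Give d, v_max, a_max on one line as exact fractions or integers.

a_max = (3/4)/(1/2) = 3/2
d_a = ½·3/4·1/2 = 3/16; d_c = 3/4·13/4 = 39/16
d = 2·3/16 + 39/16 = 45/16
t_c = 13/4 > 0 ⇒ limit active, v_max = 3/4

d=45/16 v_max=3/4 a_max=3/2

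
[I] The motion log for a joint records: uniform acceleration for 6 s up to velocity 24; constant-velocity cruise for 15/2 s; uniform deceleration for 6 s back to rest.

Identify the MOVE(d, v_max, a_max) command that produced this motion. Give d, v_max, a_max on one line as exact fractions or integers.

a_max = 24/6 = 4
d_a = ½·24·6 = 72; d_c = 24·15/2 = 180
d = 2·72 + 180 = 324
t_c = 15/2 > 0 → v_max = v_peak = 24

d=324 v_max=24 a_max=4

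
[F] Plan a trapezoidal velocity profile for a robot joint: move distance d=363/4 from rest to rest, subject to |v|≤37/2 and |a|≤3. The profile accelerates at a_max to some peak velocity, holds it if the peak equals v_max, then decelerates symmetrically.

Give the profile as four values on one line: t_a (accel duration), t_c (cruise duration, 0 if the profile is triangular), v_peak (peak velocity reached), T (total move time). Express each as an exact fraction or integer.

t_a=11/2 t_c=0 v_peak=33/2 T=11

v_max²/a_max = (37/2)²/3 = 1369/12
363/4 < 1369/12 so t_c = 0
v_peak = √(363/4·3) = √(1089/4) = 33/2
t_a = (33/2)/3 = 11/2; t_c = 0
T = 2·11/2 = 11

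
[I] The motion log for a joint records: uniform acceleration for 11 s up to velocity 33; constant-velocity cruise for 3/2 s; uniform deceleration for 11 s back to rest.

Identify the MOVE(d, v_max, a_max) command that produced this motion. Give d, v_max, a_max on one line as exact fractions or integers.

a_max = 33/11 = 3
d_a = ½·33·11 = 363/2; d_c = 33·3/2 = 99/2
d = 2·363/2 + 99/2 = 825/2
t_c = 3/2 > 0 so v_max = 33

d=825/2 v_max=33 a_max=3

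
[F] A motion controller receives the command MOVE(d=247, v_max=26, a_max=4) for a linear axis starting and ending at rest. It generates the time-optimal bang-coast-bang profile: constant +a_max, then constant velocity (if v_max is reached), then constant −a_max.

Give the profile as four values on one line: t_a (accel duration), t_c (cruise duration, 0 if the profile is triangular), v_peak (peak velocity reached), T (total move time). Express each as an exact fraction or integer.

t_a=13/2 t_c=3 v_peak=26 T=16

vₘ²/aₘ = 26²/4 = 169
247 ≥ 169 → trapezoidal
t_a = 26/4 = 13/2; v_peak = 26
d_cruise = 247 − 169 = 78; t_c = 78/26 = 3
T = 2·13/2 + 3 = 16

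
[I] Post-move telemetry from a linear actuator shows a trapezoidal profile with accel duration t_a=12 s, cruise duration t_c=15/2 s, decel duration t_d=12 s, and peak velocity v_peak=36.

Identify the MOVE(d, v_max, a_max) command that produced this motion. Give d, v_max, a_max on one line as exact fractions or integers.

d=702 v_max=36 a_max=3

a_max = 36/12 = 3
d_a = ½·36·12 = 216; d_c = 36·15/2 = 270
d = 2·216 + 270 = 702
t_c = 15/2 > 0 → v_max = v_peak = 36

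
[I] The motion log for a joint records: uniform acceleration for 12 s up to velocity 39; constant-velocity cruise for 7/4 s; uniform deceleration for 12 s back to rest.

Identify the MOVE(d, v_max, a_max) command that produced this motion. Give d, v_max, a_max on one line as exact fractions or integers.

a_max = 39/12 = 13/4
d_a = ½·39·12 = 234; d_c = 39·7/4 = 273/4
d = 2·234 + 273/4 = 2145/4
t_c = 7/4 > 0 so v_max = 39

d=2145/4 v_max=39 a_max=13/4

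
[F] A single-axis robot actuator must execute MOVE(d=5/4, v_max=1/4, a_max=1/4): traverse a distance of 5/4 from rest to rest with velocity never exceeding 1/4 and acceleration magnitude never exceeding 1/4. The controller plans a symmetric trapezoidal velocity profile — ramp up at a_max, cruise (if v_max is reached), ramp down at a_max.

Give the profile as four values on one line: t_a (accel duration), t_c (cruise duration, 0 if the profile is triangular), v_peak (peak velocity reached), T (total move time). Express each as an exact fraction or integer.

t_a=1 t_c=4 v_peak=1/4 T=6

v_max²/a_max = (1/4)²/(1/4) = 1/4
5/4 ≥ 1/4 ⇒ cruise phase
t_a = (1/4)/(1/4) = 1; v_peak = 1/4
d_cruise = 5/4 − 1/4 = 1; t_c = 1/(1/4) = 4
T = 2·1 + 4 = 6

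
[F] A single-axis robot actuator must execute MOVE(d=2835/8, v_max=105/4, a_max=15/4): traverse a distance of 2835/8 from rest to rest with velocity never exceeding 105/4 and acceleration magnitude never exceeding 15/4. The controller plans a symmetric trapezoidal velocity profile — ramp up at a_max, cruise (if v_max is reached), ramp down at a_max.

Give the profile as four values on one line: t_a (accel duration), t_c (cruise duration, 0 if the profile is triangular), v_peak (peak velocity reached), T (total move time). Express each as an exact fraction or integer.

v_max²/a_max = (105/4)²/(15/4) = 735/4
2835/8 ≥ 735/4 so v_max reached
t_a = (105/4)/(15/4) = 7; v_peak = 105/4
d_cruise = 2835/8 − 735/4 = 1365/8; t_c = (1365/8)/(105/4) = 13/2
T = 2·7 + 13/2 = 41/2

t_a=7 t_c=13/2 v_peak=105/4 T=41/2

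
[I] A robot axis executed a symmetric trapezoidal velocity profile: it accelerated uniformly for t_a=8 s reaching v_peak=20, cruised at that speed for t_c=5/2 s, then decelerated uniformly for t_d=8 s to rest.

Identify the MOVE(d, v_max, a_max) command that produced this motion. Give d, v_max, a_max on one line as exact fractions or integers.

d=210 v_max=20 a_max=5/2

a_max = 20/8 = 5/2
d_a = ½·20·8 = 80; d_c = 20·5/2 = 50
d = 2·80 + 50 = 210
t_c = 5/2 > 0 so v_max = 20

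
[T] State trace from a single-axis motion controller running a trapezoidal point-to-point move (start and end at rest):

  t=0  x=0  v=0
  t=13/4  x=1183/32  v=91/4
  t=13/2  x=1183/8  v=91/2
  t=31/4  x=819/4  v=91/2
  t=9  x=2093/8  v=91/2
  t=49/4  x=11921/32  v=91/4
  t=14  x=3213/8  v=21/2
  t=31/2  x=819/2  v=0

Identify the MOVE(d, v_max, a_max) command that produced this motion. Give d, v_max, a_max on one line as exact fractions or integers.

final state: t=31/2, x=819/2, v=0 → d = 819/2
a_max = (91/4−0)/(13/4−0) = 7
max v = 91/2 over t∈[13/2,9] → v_max = 91/2
check: 91/2·(13/2+5/2) = 819/2 ✓

d=819/2 v_max=91/2 a_max=7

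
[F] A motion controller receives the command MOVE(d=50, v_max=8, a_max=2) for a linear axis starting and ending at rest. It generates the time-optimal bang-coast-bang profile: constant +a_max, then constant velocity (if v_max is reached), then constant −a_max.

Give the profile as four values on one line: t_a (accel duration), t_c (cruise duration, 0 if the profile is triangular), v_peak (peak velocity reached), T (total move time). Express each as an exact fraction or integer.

t_a=4 t_c=9/4 v_peak=8 T=41/4

(v_max)²/a_max = 8²/2 = 32
50 ≥ 32 so v_max reached
t_a = 8/2 = 4; v_peak = 8
d_cruise = 50 − 32 = 18; t_c = 18/8 = 9/4
T = 2·4 + 9/4 = 41/4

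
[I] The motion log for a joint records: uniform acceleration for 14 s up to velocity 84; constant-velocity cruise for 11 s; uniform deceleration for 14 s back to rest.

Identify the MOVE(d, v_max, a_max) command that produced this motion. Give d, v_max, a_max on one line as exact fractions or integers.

a_max = 84/14 = 6
d_a = ½·84·14 = 588; d_c = 84·11 = 924
d = 2·588 + 924 = 2100
t_c = 11 > 0 so v_max = 84

d=2100 v_max=84 a_max=6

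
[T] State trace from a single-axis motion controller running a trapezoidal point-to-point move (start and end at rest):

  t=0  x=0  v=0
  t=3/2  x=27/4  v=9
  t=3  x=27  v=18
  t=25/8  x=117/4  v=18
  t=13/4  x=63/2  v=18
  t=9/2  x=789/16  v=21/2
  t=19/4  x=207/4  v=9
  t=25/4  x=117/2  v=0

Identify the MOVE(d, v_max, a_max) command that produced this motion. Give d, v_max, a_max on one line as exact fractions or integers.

d=117/2 v_max=18 a_max=6

final state: t=25/4, x=117/2, v=0 → d = 117/2
a_max = (9−0)/(3/2−0) = 6
max v = 18 over t∈[3,13/4] → v_max = 18
check: 18·(3+1/4) = 117/2 ✓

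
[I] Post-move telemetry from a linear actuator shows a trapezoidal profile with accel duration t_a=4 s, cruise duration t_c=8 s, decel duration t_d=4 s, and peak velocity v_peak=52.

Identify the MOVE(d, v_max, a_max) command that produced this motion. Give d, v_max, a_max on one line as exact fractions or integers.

a_max = 52/4 = 13
d_a = ½·52·4 = 104; d_c = 52·8 = 416
d = 2·104 + 416 = 624
t_c = 8 > 0 so v_max = 52

d=624 v_max=52 a_max=13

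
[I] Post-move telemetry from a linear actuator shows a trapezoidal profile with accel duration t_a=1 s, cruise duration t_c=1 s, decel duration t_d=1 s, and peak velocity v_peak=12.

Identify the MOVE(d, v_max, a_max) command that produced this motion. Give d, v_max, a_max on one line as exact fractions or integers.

a_max = 12/1 = 12
d_a = ½·12·1 = 6; d_c = 12·1 = 12
d = 2·6 + 12 = 24
t_c = 1 > 0 so v_max = 12

d=24 v_max=12 a_max=12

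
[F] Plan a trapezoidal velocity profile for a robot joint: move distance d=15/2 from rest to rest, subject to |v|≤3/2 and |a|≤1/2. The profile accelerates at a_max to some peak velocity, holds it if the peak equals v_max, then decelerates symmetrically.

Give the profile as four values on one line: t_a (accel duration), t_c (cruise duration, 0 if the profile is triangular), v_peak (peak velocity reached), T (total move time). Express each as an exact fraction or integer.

(v_max)²/a_max = (3/2)²/(1/2) = 9/2
15/2 ≥ 9/2 → trapezoidal
t_a = (3/2)/(1/2) = 3; v_peak = 3/2
d_cruise = 15/2 − 9/2 = 3; t_c = 3/(3/2) = 2
T = 2·3 + 2 = 8

t_a=3 t_c=2 v_peak=3/2 T=8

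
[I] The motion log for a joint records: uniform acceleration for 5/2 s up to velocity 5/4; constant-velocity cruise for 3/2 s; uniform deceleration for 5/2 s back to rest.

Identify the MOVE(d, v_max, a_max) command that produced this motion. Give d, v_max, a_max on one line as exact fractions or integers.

a_max = (5/4)/(5/2) = 1/2
d_a = ½·5/4·5/2 = 25/16; d_c = 5/4·3/2 = 15/8
d = 2·25/16 + 15/8 = 5
t_c = 3/2 > 0 so v_max = 5/4

d=5 v_max=5/4 a_max=1/2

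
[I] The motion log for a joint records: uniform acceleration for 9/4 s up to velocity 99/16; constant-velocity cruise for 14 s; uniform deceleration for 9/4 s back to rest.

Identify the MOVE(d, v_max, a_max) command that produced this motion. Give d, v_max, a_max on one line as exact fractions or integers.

d=6435/64 v_max=99/16 a_max=11/4

a_max = (99/16)/(9/4) = 11/4
d_a = ½·99/16·9/4 = 891/128; d_c = 99/16·14 = 693/8
d = 2·891/128 + 693/8 = 6435/64
t_c = 14 > 0 ⇒ limit active, v_max = 99/16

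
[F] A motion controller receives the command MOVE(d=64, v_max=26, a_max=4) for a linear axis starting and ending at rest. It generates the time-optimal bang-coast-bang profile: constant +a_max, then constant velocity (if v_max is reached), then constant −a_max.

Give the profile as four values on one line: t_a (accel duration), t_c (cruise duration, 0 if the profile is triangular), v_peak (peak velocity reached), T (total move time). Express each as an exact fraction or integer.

vₘ²/aₘ = 26²/4 = 169
64 < 169 → triangular
v_peak = √(64·4) = √256 = 16
t_a = 16/4 = 4; t_c = 0
T = 2·4 = 8

t_a=4 t_c=0 v_peak=16 T=8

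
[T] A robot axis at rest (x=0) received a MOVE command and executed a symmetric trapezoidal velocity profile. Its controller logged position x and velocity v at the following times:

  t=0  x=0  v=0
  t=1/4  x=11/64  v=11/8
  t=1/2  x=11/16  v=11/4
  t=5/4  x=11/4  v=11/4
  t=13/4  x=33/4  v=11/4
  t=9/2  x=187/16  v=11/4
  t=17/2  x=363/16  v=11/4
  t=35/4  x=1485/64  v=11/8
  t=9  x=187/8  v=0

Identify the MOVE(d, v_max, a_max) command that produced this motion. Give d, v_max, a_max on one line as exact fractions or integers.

final state: t=9, x=187/8, v=0 → d = 187/8
a_max = (11/8−0)/(1/4−0) = 11/2
max v = 11/4 over t∈[1/2,17/2] → v_max = 11/4
check: 11/4·(1/2+8) = 187/8 ✓

d=187/8 v_max=11/4 a_max=11/2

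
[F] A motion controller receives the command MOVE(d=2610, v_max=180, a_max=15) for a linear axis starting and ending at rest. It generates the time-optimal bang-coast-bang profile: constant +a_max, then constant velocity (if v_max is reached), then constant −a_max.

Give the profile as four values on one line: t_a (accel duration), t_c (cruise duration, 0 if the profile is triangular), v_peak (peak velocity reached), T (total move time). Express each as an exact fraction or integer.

t_a=12 t_c=5/2 v_peak=180 T=53/2

(v_max)²/a_max = 180²/15 = 2160
2610 ≥ 2160 ⇒ cruise phase
t_a = 180/15 = 12; v_peak = 180
d_cruise = 2610 − 2160 = 450; t_c = 450/180 = 5/2
T = 2·12 + 5/2 = 53/2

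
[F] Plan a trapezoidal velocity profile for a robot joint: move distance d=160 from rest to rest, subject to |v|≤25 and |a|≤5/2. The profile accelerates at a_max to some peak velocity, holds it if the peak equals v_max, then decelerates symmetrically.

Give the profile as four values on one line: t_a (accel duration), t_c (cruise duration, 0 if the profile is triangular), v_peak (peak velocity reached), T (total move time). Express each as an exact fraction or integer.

v_max²/a_max = 25²/(5/2) = 250
160 < 250 → triangular
v_peak = √(160·5/2) = √400 = 20
t_a = 20/(5/2) = 8; t_c = 0
T = 2·8 = 16

t_a=8 t_c=0 v_peak=20 T=16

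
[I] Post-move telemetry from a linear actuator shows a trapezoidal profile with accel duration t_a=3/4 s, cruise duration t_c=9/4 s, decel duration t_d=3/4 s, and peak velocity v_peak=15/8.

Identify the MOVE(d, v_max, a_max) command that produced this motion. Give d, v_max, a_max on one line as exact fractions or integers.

d=45/8 v_max=15/8 a_max=5/2

a_max = (15/8)/(3/4) = 5/2
d_a = ½·15/8·3/4 = 45/64; d_c = 15/8·9/4 = 135/32
d = 2·45/64 + 135/32 = 45/8
t_c = 9/4 > 0 ⇒ limit active, v_max = 15/8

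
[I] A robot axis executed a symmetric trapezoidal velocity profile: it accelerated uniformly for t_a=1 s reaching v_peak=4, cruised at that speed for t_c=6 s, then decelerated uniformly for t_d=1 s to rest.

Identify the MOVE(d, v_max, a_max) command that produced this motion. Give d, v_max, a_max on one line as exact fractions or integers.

d=28 v_max=4 a_max=4

a_max = 4/1 = 4
d_a = ½·4·1 = 2; d_c = 4·6 = 24
d = 2·2 + 24 = 28
t_c = 6 > 0 → v_max = v_peak = 4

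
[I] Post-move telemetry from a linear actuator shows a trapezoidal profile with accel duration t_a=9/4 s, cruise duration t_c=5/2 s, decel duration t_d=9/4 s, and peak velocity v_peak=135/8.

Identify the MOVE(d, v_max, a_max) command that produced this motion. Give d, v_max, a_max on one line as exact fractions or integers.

d=2565/32 v_max=135/8 a_max=15/2

a_max = (135/8)/(9/4) = 15/2
d_a = ½·135/8·9/4 = 1215/64; d_c = 135/8·5/2 = 675/16
d = 2·1215/64 + 675/16 = 2565/32
t_c = 5/2 > 0 → v_max = v_peak = 135/8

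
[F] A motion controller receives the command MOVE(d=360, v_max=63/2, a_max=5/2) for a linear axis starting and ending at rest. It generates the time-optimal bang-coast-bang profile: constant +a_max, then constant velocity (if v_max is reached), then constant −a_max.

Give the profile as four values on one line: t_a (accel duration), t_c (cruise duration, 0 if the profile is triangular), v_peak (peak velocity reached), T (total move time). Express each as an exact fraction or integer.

(v_max)²/a_max = (63/2)²/(5/2) = 3969/10
360 < 3969/10 so t_c = 0
v_peak = √(360·5/2) = √900 = 30
t_a = 30/(5/2) = 12; t_c = 0
T = 2·12 = 24

t_a=12 t_c=0 v_peak=30 T=24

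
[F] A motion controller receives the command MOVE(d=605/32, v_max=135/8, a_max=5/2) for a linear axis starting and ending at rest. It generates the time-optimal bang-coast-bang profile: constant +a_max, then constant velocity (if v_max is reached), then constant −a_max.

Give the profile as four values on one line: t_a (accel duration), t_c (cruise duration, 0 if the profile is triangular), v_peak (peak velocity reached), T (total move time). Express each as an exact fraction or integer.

(v_max)²/a_max = (135/8)²/(5/2) = 3645/32
605/32 < 3645/32 ⇒ no cruise
v_peak = √(605/32·5/2) = √(3025/64) = 55/8
t_a = (55/8)/(5/2) = 11/4; t_c = 0
T = 2·11/4 = 11/2

t_a=11/4 t_c=0 v_peak=55/8 T=11/2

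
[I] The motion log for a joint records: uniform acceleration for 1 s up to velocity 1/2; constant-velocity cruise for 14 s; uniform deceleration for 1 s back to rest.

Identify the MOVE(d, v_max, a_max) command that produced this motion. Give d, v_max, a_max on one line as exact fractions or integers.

d=15/2 v_max=1/2 a_max=1/2

a_max = (1/2)/1 = 1/2
d_a = ½·1/2·1 = 1/4; d_c = 1/2·14 = 7
d = 2·1/4 + 7 = 15/2
t_c = 14 > 0 ⇒ limit active, v_max = 1/2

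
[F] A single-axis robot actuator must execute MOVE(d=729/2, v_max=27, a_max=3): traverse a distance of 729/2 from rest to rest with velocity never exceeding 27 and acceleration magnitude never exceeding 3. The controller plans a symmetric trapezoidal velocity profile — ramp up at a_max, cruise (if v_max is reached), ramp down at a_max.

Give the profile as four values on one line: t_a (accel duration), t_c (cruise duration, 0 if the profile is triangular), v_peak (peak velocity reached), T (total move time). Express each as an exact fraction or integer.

v_max²/a_max = 27²/3 = 243
729/2 ≥ 243 → trapezoidal
t_a = 27/3 = 9; v_peak = 27
d_cruise = 729/2 − 243 = 243/2; t_c = (243/2)/27 = 9/2
T = 2·9 + 9/2 = 45/2

t_a=9 t_c=9/2 v_peak=27 T=45/2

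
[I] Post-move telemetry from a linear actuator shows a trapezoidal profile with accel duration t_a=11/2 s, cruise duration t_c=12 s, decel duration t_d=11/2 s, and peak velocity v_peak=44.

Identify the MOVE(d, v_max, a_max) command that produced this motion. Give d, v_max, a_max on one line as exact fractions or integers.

a_max = 44/(11/2) = 8
d_a = ½·44·11/2 = 121; d_c = 44·12 = 528
d = 2·121 + 528 = 770
t_c = 12 > 0 → v_max = v_peak = 44

d=770 v_max=44 a_max=8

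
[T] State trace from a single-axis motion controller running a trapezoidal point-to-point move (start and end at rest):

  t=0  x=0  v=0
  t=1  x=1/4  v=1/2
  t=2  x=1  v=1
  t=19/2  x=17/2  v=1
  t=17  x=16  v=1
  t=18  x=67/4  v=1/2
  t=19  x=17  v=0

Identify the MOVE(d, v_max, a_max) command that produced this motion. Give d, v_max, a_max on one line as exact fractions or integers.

d=17 v_max=1 a_max=1/2

final state: t=19, x=17, v=0 → d = 17
a_max = (1/2−0)/(1−0) = 1/2
max v = 1 over t∈[2,17] → v_max = 1
check: 1·(2+15) = 17 ✓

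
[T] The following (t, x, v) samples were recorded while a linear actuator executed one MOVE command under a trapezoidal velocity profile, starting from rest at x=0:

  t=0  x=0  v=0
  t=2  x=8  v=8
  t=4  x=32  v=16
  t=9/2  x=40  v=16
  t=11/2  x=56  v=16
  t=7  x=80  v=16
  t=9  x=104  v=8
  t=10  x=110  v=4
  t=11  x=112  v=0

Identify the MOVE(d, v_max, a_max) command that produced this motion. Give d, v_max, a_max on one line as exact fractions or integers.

d=112 v_max=16 a_max=4

final state: t=11, x=112, v=0 → d = 112
a_max = (8−0)/(2−0) = 4
max v = 16 over t∈[4,7] → v_max = 16
check: 16·(4+3) = 112 ✓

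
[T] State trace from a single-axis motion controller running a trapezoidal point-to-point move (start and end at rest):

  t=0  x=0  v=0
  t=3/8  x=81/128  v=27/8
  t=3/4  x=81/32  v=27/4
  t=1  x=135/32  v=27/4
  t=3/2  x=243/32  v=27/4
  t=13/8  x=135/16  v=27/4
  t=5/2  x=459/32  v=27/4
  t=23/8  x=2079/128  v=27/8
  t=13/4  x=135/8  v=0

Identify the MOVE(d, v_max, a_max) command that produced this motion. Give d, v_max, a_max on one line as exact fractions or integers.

d=135/8 v_max=27/4 a_max=9

final state: t=13/4, x=135/8, v=0 → d = 135/8
a_max = (27/8−0)/(3/8−0) = 9
max v = 27/4 over t∈[3/4,5/2] → v_max = 27/4
check: 27/4·(3/4+7/4) = 135/8 ✓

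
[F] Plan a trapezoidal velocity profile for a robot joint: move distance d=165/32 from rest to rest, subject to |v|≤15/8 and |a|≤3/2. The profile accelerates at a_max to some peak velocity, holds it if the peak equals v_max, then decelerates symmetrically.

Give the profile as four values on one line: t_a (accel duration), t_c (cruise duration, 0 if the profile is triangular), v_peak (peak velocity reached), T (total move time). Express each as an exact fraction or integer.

(v_max)²/a_max = (15/8)²/(3/2) = 75/32
165/32 ≥ 75/32 → trapezoidal
t_a = (15/8)/(3/2) = 5/4; v_peak = 15/8
d_cruise = 165/32 − 75/32 = 45/16; t_c = (45/16)/(15/8) = 3/2
T = 2·5/4 + 3/2 = 4

t_a=5/4 t_c=3/2 v_peak=15/8 T=4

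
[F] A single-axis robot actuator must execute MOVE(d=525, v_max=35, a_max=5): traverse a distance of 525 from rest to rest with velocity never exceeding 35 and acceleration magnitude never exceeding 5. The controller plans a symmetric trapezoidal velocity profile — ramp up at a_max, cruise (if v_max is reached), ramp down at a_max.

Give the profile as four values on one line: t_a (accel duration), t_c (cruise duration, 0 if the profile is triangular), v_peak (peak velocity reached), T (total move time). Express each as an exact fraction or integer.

t_a=7 t_c=8 v_peak=35 T=22

v_max²/a_max = 35²/5 = 245
525 ≥ 245 ⇒ cruise phase
t_a = 35/5 = 7; v_peak = 35
d_cruise = 525 − 245 = 280; t_c = 280/35 = 8
T = 2·7 + 8 = 22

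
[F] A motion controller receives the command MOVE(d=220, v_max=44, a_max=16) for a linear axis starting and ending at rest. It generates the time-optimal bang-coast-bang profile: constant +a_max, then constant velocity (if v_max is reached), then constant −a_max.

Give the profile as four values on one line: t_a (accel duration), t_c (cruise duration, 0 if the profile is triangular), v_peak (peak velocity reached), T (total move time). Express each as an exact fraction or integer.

t_a=11/4 t_c=9/4 v_peak=44 T=31/4

v_max²/a_max = 44²/16 = 121
220 ≥ 121 ⇒ cruise phase
t_a = 44/16 = 11/4; v_peak = 44
d_cruise = 220 − 121 = 99; t_c = 99/44 = 9/4
T = 2·11/4 + 9/4 = 31/4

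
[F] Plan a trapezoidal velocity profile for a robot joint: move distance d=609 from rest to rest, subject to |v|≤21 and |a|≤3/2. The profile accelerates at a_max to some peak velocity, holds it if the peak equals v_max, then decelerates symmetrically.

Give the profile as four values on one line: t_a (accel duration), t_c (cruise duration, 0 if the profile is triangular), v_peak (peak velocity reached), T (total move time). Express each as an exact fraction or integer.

t_a=14 t_c=15 v_peak=21 T=43

v_max²/a_max = 21²/(3/2) = 294
609 ≥ 294 → trapezoidal
t_a = 21/(3/2) = 14; v_peak = 21
d_cruise = 609 − 294 = 315; t_c = 315/21 = 15
T = 2·14 + 15 = 43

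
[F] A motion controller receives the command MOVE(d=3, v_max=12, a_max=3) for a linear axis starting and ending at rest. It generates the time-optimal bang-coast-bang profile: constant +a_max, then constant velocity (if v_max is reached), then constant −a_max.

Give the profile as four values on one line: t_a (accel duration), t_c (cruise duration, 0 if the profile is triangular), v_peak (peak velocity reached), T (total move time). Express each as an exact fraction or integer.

v_max²/a_max = 12²/3 = 48
3 < 48 so t_c = 0
v_peak = √(3·3) = √9 = 3
t_a = 3/3 = 1; t_c = 0
T = 2·1 = 2

t_a=1 t_c=0 v_peak=3 T=2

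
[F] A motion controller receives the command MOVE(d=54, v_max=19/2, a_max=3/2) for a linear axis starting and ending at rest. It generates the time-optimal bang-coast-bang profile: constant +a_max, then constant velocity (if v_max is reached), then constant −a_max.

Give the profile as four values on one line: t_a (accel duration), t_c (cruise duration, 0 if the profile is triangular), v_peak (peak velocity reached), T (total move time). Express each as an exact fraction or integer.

v_max²/a_max = (19/2)²/(3/2) = 361/6
54 < 361/6 ⇒ no cruise
v_peak = √(54·3/2) = √81 = 9
t_a = 9/(3/2) = 6; t_c = 0
T = 2·6 = 12

t_a=6 t_c=0 v_peak=9 T=12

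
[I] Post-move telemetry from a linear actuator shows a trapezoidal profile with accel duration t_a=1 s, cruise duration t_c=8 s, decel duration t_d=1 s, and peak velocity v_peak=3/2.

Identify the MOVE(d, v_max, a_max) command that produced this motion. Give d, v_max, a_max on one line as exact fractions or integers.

a_max = (3/2)/1 = 3/2
d_a = ½·3/2·1 = 3/4; d_c = 3/2·8 = 12
d = 2·3/4 + 12 = 27/2
t_c = 8 > 0 so v_max = 3/2

d=27/2 v_max=3/2 a_max=3/2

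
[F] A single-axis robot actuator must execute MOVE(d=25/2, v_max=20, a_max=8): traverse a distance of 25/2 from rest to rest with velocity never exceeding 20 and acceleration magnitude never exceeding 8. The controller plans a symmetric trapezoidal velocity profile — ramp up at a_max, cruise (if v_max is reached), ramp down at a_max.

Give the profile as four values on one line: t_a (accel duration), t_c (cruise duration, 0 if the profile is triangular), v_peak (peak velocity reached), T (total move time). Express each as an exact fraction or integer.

(v_max)²/a_max = 20²/8 = 50
25/2 < 50 → triangular
v_peak = √(25/2·8) = √100 = 10
t_a = 10/8 = 5/4; t_c = 0
T = 2·5/4 = 5/2

t_a=5/4 t_c=0 v_peak=10 T=5/2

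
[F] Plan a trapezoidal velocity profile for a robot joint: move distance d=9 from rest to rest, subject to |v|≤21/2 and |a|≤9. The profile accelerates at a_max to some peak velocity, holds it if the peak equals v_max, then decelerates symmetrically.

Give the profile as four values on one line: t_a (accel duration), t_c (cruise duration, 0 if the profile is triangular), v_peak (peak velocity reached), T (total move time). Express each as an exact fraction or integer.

v_max²/a_max = (21/2)²/9 = 49/4
9 < 49/4 so t_c = 0
v_peak = √(9·9) = √81 = 9
t_a = 9/9 = 1; t_c = 0
T = 2·1 = 2

t_a=1 t_c=0 v_peak=9 T=2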